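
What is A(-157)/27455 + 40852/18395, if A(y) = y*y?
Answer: 315002003/101006945 ≈ 3.1186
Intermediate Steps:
A(y) = y**2
A(-157)/27455 + 40852/18395 = (-157)**2/27455 + 40852/18395 = 24649*(1/27455) + 40852*(1/18395) = 24649/27455 + 40852/18395 = 315002003/101006945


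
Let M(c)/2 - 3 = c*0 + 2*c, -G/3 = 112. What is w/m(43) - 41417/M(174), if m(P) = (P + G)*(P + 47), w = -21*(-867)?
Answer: -30692989/514215 ≈ -59.689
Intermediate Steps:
G = -336 (G = -3*112 = -336)
M(c) = 6 + 4*c (M(c) = 6 + 2*(c*0 + 2*c) = 6 + 2*(0 + 2*c) = 6 + 2*(2*c) = 6 + 4*c)
w = 18207
m(P) = (-336 + P)*(47 + P) (m(P) = (P - 336)*(P + 47) = (-336 + P)*(47 + P))
w/m(43) - 41417/M(174) = 18207/(-15792 + 43² - 289*43) - 41417/(6 + 4*174) = 18207/(-15792 + 1849 - 12427) - 41417/(6 + 696) = 18207/(-26370) - 41417/702 = 18207*(-1/26370) - 41417*1/702 = -2023/2930 - 41417/702 = -30692989/514215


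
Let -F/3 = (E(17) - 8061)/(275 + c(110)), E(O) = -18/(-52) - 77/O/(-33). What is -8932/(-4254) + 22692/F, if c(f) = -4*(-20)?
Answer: 1524226712122/4546779423 ≈ 335.23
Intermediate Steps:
c(f) = 80
E(O) = 9/26 + 7/(3*O) (E(O) = -18*(-1/52) - 77/O*(-1/33) = 9/26 + 7/(3*O))
F = 2137649/31382 (F = -3*((1/78)*(182 + 27*17)/17 - 8061)/(275 + 80) = -3*((1/78)*(1/17)*(182 + 459) - 8061)/355 = -3*((1/78)*(1/17)*641 - 8061)/355 = -3*(641/1326 - 8061)/355 = -(-10688245)/(442*355) = -3*(-2137649/94146) = 2137649/31382 ≈ 68.117)
-8932/(-4254) + 22692/F = -8932/(-4254) + 22692/(2137649/31382) = -8932*(-1/4254) + 22692*(31382/2137649) = 4466/2127 + 712120344/2137649 = 1524226712122/4546779423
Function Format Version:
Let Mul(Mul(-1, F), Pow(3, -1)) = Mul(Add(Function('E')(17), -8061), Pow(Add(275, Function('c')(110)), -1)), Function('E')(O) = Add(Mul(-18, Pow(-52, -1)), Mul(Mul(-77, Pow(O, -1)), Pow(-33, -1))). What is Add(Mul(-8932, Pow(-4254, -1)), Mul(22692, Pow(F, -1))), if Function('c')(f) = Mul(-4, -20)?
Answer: Rational(1524226712122, 4546779423) ≈ 335.23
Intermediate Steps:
Function('c')(f) = 80
Function('E')(O) = Add(Rational(9, 26), Mul(Rational(7, 3), Pow(O, -1))) (Function('E')(O) = Add(Mul(-18, Rational(-1, 52)), Mul(Mul(-77, Pow(O, -1)), Rational(-1, 33))) = Add(Rational(9, 26), Mul(Rational(7, 3), Pow(O, -1))))
F = Rational(2137649, 31382) (F = Mul(-3, Mul(Add(Mul(Rational(1, 78), Pow(17, -1), Add(182, Mul(27, 17))), -8061), Pow(Add(275, 80), -1))) = Mul(-3, Mul(Add(Mul(Rational(1, 78), Rational(1, 17), Add(182, 459)), -8061), Pow(355, -1))) = Mul(-3, Mul(Add(Mul(Rational(1, 78), Rational(1, 17), 641), -8061), Rational(1, 355))) = Mul(-3, Mul(Add(Rational(641, 1326), -8061), Rational(1, 355))) = Mul(-3, Mul(Rational(-10688245, 1326), Rational(1, 355))) = Mul(-3, Rational(-2137649, 94146)) = Rational(2137649, 31382) ≈ 68.117)
Add(Mul(-8932, Pow(-4254, -1)), Mul(22692, Pow(F, -1))) = Add(Mul(-8932, Pow(-4254, -1)), Mul(22692, Pow(Rational(2137649, 31382), -1))) = Add(Mul(-8932, Rational(-1, 4254)), Mul(22692, Rational(31382, 2137649))) = Add(Rational(4466, 2127), Rational(712120344, 2137649)) = Rational(1524226712122, 4546779423)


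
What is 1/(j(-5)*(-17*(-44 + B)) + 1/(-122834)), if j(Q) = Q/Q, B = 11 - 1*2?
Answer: 122834/73086229 ≈ 0.0016807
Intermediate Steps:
B = 9 (B = 11 - 2 = 9)
j(Q) = 1
1/(j(-5)*(-17*(-44 + B)) + 1/(-122834)) = 1/(1*(-17*(-44 + 9)) + 1/(-122834)) = 1/(1*(-17*(-35)) - 1/122834) = 1/(1*595 - 1/122834) = 1/(595 - 1/122834) = 1/(73086229/122834) = 122834/73086229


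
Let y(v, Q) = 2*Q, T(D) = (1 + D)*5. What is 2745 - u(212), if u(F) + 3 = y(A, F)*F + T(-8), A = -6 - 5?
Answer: -87105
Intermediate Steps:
A = -11
T(D) = 5 + 5*D
u(F) = -38 + 2*F² (u(F) = -3 + ((2*F)*F + (5 + 5*(-8))) = -3 + (2*F² + (5 - 40)) = -3 + (2*F² - 35) = -3 + (-35 + 2*F²) = -38 + 2*F²)
2745 - u(212) = 2745 - (-38 + 2*212²) = 2745 - (-38 + 2*44944) = 2745 - (-38 + 89888) = 2745 - 1*89850 = 2745 - 89850 = -87105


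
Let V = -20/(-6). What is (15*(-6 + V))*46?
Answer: -1840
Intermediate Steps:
V = 10/3 (V = -20*(-⅙) = 10/3 ≈ 3.3333)
(15*(-6 + V))*46 = (15*(-6 + 10/3))*46 = (15*(-8/3))*46 = -40*46 = -1840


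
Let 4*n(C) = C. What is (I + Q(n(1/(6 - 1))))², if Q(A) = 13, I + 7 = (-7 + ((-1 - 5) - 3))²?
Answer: 68644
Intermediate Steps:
I = 249 (I = -7 + (-7 + ((-1 - 5) - 3))² = -7 + (-7 + (-6 - 3))² = -7 + (-7 - 9)² = -7 + (-16)² = -7 + 256 = 249)
n(C) = C/4
(I + Q(n(1/(6 - 1))))² = (249 + 13)² = 262² = 68644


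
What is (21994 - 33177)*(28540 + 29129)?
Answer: -644912427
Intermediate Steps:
(21994 - 33177)*(28540 + 29129) = -11183*57669 = -644912427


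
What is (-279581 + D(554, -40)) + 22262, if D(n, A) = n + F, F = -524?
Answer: -257289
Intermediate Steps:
D(n, A) = -524 + n (D(n, A) = n - 524 = -524 + n)
(-279581 + D(554, -40)) + 22262 = (-279581 + (-524 + 554)) + 22262 = (-279581 + 30) + 22262 = -279551 + 22262 = -257289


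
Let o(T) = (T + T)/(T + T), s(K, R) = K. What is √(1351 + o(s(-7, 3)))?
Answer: 26*√2 ≈ 36.770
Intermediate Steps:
o(T) = 1 (o(T) = (2*T)/((2*T)) = (2*T)*(1/(2*T)) = 1)
√(1351 + o(s(-7, 3))) = √(1351 + 1) = √1352 = 26*√2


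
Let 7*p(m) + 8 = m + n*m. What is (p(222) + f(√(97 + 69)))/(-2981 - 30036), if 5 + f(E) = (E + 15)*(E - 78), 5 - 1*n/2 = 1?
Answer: 5073/231119 + 63*√166/33017 ≈ 0.046534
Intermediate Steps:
n = 8 (n = 10 - 2*1 = 10 - 2 = 8)
f(E) = -5 + (-78 + E)*(15 + E) (f(E) = -5 + (E + 15)*(E - 78) = -5 + (15 + E)*(-78 + E) = -5 + (-78 + E)*(15 + E))
p(m) = -8/7 + 9*m/7 (p(m) = -8/7 + (m + 8*m)/7 = -8/7 + (9*m)/7 = -8/7 + 9*m/7)
(p(222) + f(√(97 + 69)))/(-2981 - 30036) = ((-8/7 + (9/7)*222) + (-1175 + (√(97 + 69))² - 63*√(97 + 69)))/(-2981 - 30036) = ((-8/7 + 1998/7) + (-1175 + (√166)² - 63*√166))/(-33017) = (1990/7 + (-1175 + 166 - 63*√166))*(-1/33017) = (1990/7 + (-1009 - 63*√166))*(-1/33017) = (-5073/7 - 63*√166)*(-1/33017) = 5073/231119 + 63*√166/33017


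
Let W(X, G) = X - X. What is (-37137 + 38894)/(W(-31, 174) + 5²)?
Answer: 1757/25 ≈ 70.280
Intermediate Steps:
W(X, G) = 0
(-37137 + 38894)/(W(-31, 174) + 5²) = (-37137 + 38894)/(0 + 5²) = 1757/(0 + 25) = 1757/25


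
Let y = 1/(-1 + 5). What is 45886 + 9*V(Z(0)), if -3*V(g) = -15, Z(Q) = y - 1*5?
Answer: 45931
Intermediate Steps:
y = 1/4 ≈ 0.25000
Z(Q) = -19/4 (Z(Q) = 1/4 - 1*5 = 1/4 - 5 = -19/4)
V(g) = 5 (V(g) = -1/3*(-15) = 5)
45886 + 9*V(Z(0)) = 45886 + 9*5 = 45886 + 45 = 45931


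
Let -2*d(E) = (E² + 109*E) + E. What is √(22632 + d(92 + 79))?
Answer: I*√5574/2 ≈ 37.33*I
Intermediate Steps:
d(E) = -55*E - E²/2 (d(E) = -((E² + 109*E) + E)/2 = -(E² + 110*E)/2 = -55*E - E²/2)
√(22632 + d(92 + 79)) = √(22632 - (92 + 79)*(110 + (92 + 79))/2) = √(22632 - ½*171*(110 + 171)) = √(22632 - ½*171*281) = √(22632 - 48051/2) = √(-2787/2) = I*√5574/2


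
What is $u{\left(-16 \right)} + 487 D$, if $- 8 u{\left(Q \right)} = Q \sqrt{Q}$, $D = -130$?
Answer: $-63310 + 8 i \approx -63310.0 + 8.0 i$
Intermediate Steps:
$u{\left(Q \right)} = - \frac{Q^{\frac{3}{2}}}{8}$ ($u{\left(Q \right)} = - \frac{Q \sqrt{Q}}{8} = - \frac{Q^{\frac{3}{2}}}{8}$)
$u{\left(-16 \right)} + 487 D = - \frac{\left(-16\right)^{\frac{3}{2}}}{8} + 487 \left(-130\right) = - \frac{\left(-64\right) i}{8} - 63310 = 8 i - 63310 = -63310 + 8 i$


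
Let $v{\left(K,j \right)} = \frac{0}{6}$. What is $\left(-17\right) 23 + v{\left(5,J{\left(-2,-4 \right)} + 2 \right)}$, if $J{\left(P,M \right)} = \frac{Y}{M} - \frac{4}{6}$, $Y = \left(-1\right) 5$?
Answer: $-391$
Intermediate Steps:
$Y = -5$
$J{\left(P,M \right)} = - \frac{2}{3} - \frac{5}{M}$ ($J{\left(P,M \right)} = - \frac{5}{M} - \frac{4}{6} = - \frac{5}{M} - \frac{2}{3} = - \frac{2}{3} - \frac{5}{M}$)
$v{\left(K,j \right)} = 0$ ($v{\left(K,j \right)} = 0 \cdot \frac{1}{6} = 0$)
$\left(-17\right) 23 + v{\left(5,J{\left(-2,-4 \right)} + 2 \right)} = \left(-17\right) 23 + 0 = -391 + 0 = -391$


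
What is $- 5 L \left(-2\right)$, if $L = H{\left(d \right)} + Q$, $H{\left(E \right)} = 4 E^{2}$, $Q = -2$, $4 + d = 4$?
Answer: $-20$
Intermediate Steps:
$d = 0$ ($d = -4 + 4 = 0$)
$L = -2$ ($L = 4 \cdot 0^{2} - 2 = 4 \cdot 0 - 2 = 0 - 2 = -2$)
$- 5 L \left(-2\right) = \left(-5\right) \left(-2\right) \left(-2\right) = 10 \left(-2\right) = -20$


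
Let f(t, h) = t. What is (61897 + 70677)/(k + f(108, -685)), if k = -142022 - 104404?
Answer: -66287/123159 ≈ -0.53822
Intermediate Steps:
k = -246426
(61897 + 70677)/(k + f(108, -685)) = (61897 + 70677)/(-246426 + 108) = 132574/(-246318) = 132574*(-1/246318) = -66287/123159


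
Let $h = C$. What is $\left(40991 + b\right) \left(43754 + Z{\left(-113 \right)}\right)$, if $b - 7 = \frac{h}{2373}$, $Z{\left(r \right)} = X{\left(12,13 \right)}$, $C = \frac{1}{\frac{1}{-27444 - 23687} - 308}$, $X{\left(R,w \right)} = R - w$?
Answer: $\frac{67035256655573905795}{37370832177} \approx 1.7938 \cdot 10^{9}$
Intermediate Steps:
$C = - \frac{51131}{15748349}$ ($C = \frac{1}{\frac{1}{-51131} - 308} = \frac{1}{- \frac{1}{51131} - 308} = \frac{1}{- \frac{15748349}{51131}} = - \frac{51131}{15748349} \approx -0.0032468$)
$h = - \frac{51131}{15748349} \approx -0.0032468$
$Z{\left(r \right)} = -1$ ($Z{\left(r \right)} = 12 - 13 = -1$)
$b = \frac{261595774108}{37370832177}$ ($b = 7 - \frac{51131}{15748349 \cdot 2373} = 7 - \frac{51131}{37370832177} = \frac{261595774108}{37370832177} \approx 7.0$)
$\left(40991 + b\right) \left(43754 + Z{\left(-113 \right)}\right) = \left(40991 + \frac{261595774108}{37370832177}\right) \left(43754 - 1\right) = \frac{1532129377541515}{37370832177} \cdot 43753 = \frac{67035256655573905795}{37370832177}$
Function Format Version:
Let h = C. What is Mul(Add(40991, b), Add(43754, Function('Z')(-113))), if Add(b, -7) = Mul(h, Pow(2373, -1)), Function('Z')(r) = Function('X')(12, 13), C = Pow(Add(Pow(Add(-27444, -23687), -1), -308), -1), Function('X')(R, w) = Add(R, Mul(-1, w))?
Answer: Rational(67035256655573905795, 37370832177) ≈ 1.7938e+9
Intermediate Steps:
C = Rational(-51131, 15748349) (C = Pow(Add(Pow(-51131, -1), -308), -1) = Pow(Add(Rational(-1, 51131), -308), -1) = Pow(Rational(-15748349, 51131), -1) = Rational(-51131, 15748349) ≈ -0.0032468)
h = Rational(-51131, 15748349) ≈ -0.0032468
Function('Z')(r) = -1 (Function('Z')(r) = Add(12, Mul(-1, 13)) = Add(12, -13) = -1)
b = Rational(261595774108, 37370832177) (b = Add(7, Mul(Rational(-51131, 15748349), Pow(2373, -1))) = Add(7, Mul(Rational(-51131, 15748349), Rational(1, 2373))) = Add(7, Rational(-51131, 37370832177)) = Rational(261595774108, 37370832177) ≈ 7.0000)
Mul(Add(40991, b), Add(43754, Function('Z')(-113))) = Mul(Add(40991, Rational(261595774108, 37370832177)), Add(43754, -1)) = Mul(Rational(1532129377541515, 37370832177), 43753) = Rational(67035256655573905795, 37370832177)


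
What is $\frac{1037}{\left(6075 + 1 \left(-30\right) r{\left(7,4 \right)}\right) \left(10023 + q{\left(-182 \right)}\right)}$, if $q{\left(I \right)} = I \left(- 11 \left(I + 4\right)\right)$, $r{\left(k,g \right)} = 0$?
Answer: $- \frac{1037}{2103972975} \approx -4.9288 \cdot 10^{-7}$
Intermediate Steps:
$q{\left(I \right)} = I \left(-44 - 11 I\right)$ ($q{\left(I \right)} = I \left(- 11 \left(4 + I\right)\right) = I \left(-44 - 11 I\right)$)
$\frac{1037}{\left(6075 + 1 \left(-30\right) r{\left(7,4 \right)}\right) \left(10023 + q{\left(-182 \right)}\right)} = \frac{1037}{\left(6075 + 1 \left(-30\right) 0\right) \left(10023 - - 2002 \left(4 - 182\right)\right)} = \frac{1037}{\left(6075 - 0\right) \left(10023 - \left(-2002\right) \left(-178\right)\right)} = \frac{1037}{\left(6075 + 0\right) \left(10023 - 356356\right)} = \frac{1037}{6075 \left(-346333\right)} = \frac{1037}{-2103972975} = 1037 \left(- \frac{1}{2103972975}\right) = - \frac{1037}{2103972975}$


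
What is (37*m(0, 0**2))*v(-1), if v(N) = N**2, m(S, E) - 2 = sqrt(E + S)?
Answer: 74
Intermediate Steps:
m(S, E) = 2 + sqrt(E + S)
(37*m(0, 0**2))*v(-1) = (37*(2 + sqrt(0**2 + 0)))*(-1)**2 = (37*(2 + sqrt(0 + 0)))*1 = (37*(2 + sqrt(0)))*1 = (37*(2 + 0))*1 = (37*2)*1 = 74*1 = 74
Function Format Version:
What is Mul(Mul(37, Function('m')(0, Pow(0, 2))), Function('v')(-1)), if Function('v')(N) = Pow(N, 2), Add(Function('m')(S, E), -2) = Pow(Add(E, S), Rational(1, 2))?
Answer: 74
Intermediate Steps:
Function('m')(S, E) = Add(2, Pow(Add(E, S), Rational(1, 2)))
Mul(Mul(37, Function('m')(0, Pow(0, 2))), Function('v')(-1)) = Mul(Mul(37, Add(2, Pow(Add(Pow(0, 2), 0), Rational(1, 2)))), Pow(-1, 2)) = Mul(Mul(37, Add(2, Pow(Add(0, 0), Rational(1, 2)))), 1) = Mul(Mul(37, Add(2, Pow(0, Rational(1, 2)))), 1) = Mul(Mul(37, Add(2, 0)), 1) = Mul(Mul(37, 2), 1) = Mul(74, 1) = 74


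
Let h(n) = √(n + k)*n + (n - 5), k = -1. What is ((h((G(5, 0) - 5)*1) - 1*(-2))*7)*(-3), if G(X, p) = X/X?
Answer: 147 + 84*I*√5 ≈ 147.0 + 187.83*I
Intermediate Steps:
G(X, p) = 1
h(n) = -5 + n + n*√(-1 + n) (h(n) = √(n - 1)*n + (n - 5) = √(-1 + n)*n + (-5 + n) = n*√(-1 + n) + (-5 + n) = -5 + n + n*√(-1 + n))
((h((G(5, 0) - 5)*1) - 1*(-2))*7)*(-3) = (((-5 + (1 - 5)*1 + ((1 - 5)*1)*√(-1 + (1 - 5)*1)) - 1*(-2))*7)*(-3) = (((-5 - 4*1 + (-4*1)*√(-1 - 4*1)) + 2)*7)*(-3) = (((-5 - 4 - 4*√(-1 - 4)) + 2)*7)*(-3) = (((-5 - 4 - 4*I*√5) + 2)*7)*(-3) = (((-9 - 4*I*√5) + 2)*7)*(-3) = ((-7 - 4*I*√5)*7)*(-3) = (-49 - 28*I*√5)*(-3) = 147 + 84*I*√5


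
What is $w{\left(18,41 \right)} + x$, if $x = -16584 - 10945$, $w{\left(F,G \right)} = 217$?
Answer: $-27312$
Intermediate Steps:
$x = -27529$
$w{\left(18,41 \right)} + x = 217 - 27529 = -27312$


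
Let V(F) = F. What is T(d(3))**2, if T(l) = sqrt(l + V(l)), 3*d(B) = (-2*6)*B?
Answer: -24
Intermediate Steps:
d(B) = -4*B (d(B) = ((-2*6)*B)/3 = (-12*B)/3 = -4*B)
T(l) = sqrt(2)*sqrt(l) (T(l) = sqrt(l + l) = sqrt(2*l) = sqrt(2)*sqrt(l))
T(d(3))**2 = (sqrt(2)*sqrt(-4*3))**2 = (sqrt(2)*sqrt(-12))**2 = (sqrt(2)*(2*I*sqrt(3)))**2 = (2*I*sqrt(6))**2 = -24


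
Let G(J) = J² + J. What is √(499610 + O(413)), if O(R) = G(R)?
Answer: 104*√62 ≈ 818.90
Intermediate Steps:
G(J) = J + J²
O(R) = R*(1 + R)
√(499610 + O(413)) = √(499610 + 413*(1 + 413)) = √(499610 + 413*414) = √(499610 + 170982) = √670592 = 104*√62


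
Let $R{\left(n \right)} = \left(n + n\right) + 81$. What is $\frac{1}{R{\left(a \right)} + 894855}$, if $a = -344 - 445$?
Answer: $\frac{1}{893358} \approx 1.1194 \cdot 10^{-6}$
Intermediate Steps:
$a = -789$
$R{\left(n \right)} = 81 + 2 n$ ($R{\left(n \right)} = 2 n + 81 = 81 + 2 n$)
$\frac{1}{R{\left(a \right)} + 894855} = \frac{1}{\left(81 + 2 \left(-789\right)\right) + 894855} = \frac{1}{\left(81 - 1578\right) + 894855} = \frac{1}{-1497 + 894855} = \frac{1}{893358}$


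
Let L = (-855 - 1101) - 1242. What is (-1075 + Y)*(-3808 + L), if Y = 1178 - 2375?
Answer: 15917632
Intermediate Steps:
L = -3198 (L = -1956 - 1242 = -3198)
Y = -1197
(-1075 + Y)*(-3808 + L) = (-1075 - 1197)*(-3808 - 3198) = -2272*(-7006) = 15917632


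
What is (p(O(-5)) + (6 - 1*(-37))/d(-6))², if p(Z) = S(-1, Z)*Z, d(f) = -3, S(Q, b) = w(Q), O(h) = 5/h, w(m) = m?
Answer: 1600/9 ≈ 177.78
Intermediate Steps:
S(Q, b) = Q
p(Z) = -Z
(p(O(-5)) + (6 - 1*(-37))/d(-6))² = (-5/(-5) + (6 - 1*(-37))/(-3))² = (-5*(-1)/5 + (6 + 37)*(-⅓))² = (-1*(-1) + 43*(-⅓))² = (1 - 43/3)² = (-40/3)² = 1600/9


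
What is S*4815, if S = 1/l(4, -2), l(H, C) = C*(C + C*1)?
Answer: 4815/8 ≈ 601.88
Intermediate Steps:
l(H, C) = 2*C² (l(H, C) = C*(C + C) = C*(2*C) = 2*C²)
S = ⅛ (S = 1/(2*(-2)²) = 1/(2*4) = 1/8 = ⅛ ≈ 0.12500)
S*4815 = (⅛)*4815 = 4815/8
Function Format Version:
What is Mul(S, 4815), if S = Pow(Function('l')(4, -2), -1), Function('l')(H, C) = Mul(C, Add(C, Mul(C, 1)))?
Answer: Rational(4815, 8) ≈ 601.88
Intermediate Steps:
Function('l')(H, C) = Mul(2, Pow(C, 2)) (Function('l')(H, C) = Mul(C, Add(C, C)) = Mul(C, Mul(2, C)) = Mul(2, Pow(C, 2)))
S = Rational(1, 8) (S = Pow(Mul(2, Pow(-2, 2)), -1) = Pow(Mul(2, 4), -1) = Pow(8, -1) = Rational(1, 8) ≈ 0.12500)
Mul(S, 4815) = Mul(Rational(1, 8), 4815) = Rational(4815, 8)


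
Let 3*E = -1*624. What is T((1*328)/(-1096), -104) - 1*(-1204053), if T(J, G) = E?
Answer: 1203845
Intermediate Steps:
E = -208 (E = (-1*624)/3 = (⅓)*(-624) = -208)
T(J, G) = -208
T((1*328)/(-1096), -104) - 1*(-1204053) = -208 - 1*(-1204053) = -208 + 1204053 = 1203845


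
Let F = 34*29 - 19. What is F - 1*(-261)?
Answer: 1228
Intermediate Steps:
F = 967 (F = 986 - 19 = 967)
F - 1*(-261) = 967 - 1*(-261) = 967 + 261 = 1228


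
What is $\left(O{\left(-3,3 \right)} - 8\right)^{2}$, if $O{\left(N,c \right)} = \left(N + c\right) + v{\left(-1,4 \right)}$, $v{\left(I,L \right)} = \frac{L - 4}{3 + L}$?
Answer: $64$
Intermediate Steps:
$v{\left(I,L \right)} = \frac{-4 + L}{3 + L}$
$O{\left(N,c \right)} = N + c$ ($O{\left(N,c \right)} = \left(N + c\right) + \frac{-4 + 4}{3 + 4} = \left(N + c\right) + \frac{1}{7} \cdot 0 = \left(N + c\right) + 0 = N + c$)
$\left(O{\left(-3,3 \right)} - 8\right)^{2} = \left(\left(-3 + 3\right) - 8\right)^{2} = \left(0 - 8\right)^{2} = \left(-8\right)^{2} = 64$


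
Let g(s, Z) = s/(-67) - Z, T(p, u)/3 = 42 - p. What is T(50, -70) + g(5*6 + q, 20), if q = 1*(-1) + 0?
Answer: -2977/67 ≈ -44.433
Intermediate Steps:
T(p, u) = 126 - 3*p (T(p, u) = 3*(42 - p) = 126 - 3*p)
q = -1 (q = -1 + 0 = -1)
g(s, Z) = -Z - s/67 (g(s, Z) = s*(-1/67) - Z = -s/67 - Z = -Z - s/67)
T(50, -70) + g(5*6 + q, 20) = (126 - 3*50) + (-1*20 - (5*6 - 1)/67) = (126 - 150) + (-20 - (30 - 1)/67) = -24 + (-20 - 1/67*29) = -24 + (-20 - 29/67) = -24 - 1369/67 = -2977/67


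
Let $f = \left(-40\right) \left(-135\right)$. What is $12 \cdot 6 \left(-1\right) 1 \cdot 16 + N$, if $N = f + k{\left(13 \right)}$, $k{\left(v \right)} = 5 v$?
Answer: $4313$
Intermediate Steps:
$f = 5400$
$N = 5465$ ($N = 5400 + 5 \cdot 13 = 5400 + 65 = 5465$)
$12 \cdot 6 \left(-1\right) 1 \cdot 16 + N = 12 \cdot 6 \left(-1\right) 1 \cdot 16 + 5465 = 12 \left(\left(-6\right) 1\right) 16 + 5465 = 12 \left(-6\right) 16 + 5465 = \left(-72\right) 16 + 5465 = -1152 + 5465 = 4313$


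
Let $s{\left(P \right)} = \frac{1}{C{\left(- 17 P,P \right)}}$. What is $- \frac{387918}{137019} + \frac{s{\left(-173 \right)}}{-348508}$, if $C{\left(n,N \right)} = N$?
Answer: $- \frac{7796102306831}{2753711217932} \approx -2.8311$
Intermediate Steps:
$s{\left(P \right)} = \frac{1}{P}$
$- \frac{387918}{137019} + \frac{s{\left(-173 \right)}}{-348508} = - \frac{387918}{137019} + \frac{1}{\left(-173\right) \left(-348508\right)} = \left(-387918\right) \frac{1}{137019} - - \frac{1}{60291884} = - \frac{129306}{45673} + \frac{1}{60291884} = - \frac{7796102306831}{2753711217932}$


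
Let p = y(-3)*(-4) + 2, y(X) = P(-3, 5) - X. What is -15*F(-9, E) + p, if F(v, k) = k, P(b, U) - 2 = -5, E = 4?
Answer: -58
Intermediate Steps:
P(b, U) = -3 (P(b, U) = 2 - 5 = -3)
y(X) = -3 - X
p = 2 (p = (-3 - 1*(-3))*(-4) + 2 = (-3 + 3)*(-4) + 2 = 0*(-4) + 2 = 0 + 2 = 2)
-15*F(-9, E) + p = -15*4 + 2 = -60 + 2 = -58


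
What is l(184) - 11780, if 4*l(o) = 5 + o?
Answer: -46931/4 ≈ -11733.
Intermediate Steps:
l(o) = 5/4 + o/4 (l(o) = (5 + o)/4 = 5/4 + o/4)
l(184) - 11780 = (5/4 + (¼)*184) - 11780 = (5/4 + 46) - 11780 = 189/4 - 11780 = -46931/4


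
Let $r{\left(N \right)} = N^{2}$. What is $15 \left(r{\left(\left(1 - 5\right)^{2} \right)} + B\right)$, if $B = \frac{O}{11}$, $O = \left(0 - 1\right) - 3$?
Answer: $\frac{42180}{11} \approx 3834.5$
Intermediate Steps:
$O = -4$ ($O = -1 - 3 = -4$)
$B = - \frac{4}{11} \approx -0.36364$
$15 \left(r{\left(\left(1 - 5\right)^{2} \right)} + B\right) = 15 \left(\left(\left(1 - 5\right)^{2}\right)^{2} - \frac{4}{11}\right) = 15 \left(\left(\left(-4\right)^{2}\right)^{2} - \frac{4}{11}\right) = 15 \left(16^{2} - \frac{4}{11}\right) = 15 \left(256 - \frac{4}{11}\right) = 15 \cdot \frac{2812}{11} = \frac{42180}{11}$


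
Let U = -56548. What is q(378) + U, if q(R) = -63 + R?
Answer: -56233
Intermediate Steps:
q(378) + U = (-63 + 378) - 56548 = 315 - 56548 = -56233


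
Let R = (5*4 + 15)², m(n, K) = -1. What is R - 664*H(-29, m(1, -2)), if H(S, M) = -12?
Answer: 9193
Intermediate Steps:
R = 1225 (R = (20 + 15)² = 35² = 1225)
R - 664*H(-29, m(1, -2)) = 1225 - 664*(-12) = 1225 + 7968 = 9193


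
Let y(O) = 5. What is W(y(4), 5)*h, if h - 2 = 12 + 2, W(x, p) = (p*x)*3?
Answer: 1200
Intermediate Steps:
W(x, p) = 3*p*x
h = 16 (h = 2 + (12 + 2) = 2 + 14 = 16)
W(y(4), 5)*h = (3*5*5)*16 = 75*16 = 1200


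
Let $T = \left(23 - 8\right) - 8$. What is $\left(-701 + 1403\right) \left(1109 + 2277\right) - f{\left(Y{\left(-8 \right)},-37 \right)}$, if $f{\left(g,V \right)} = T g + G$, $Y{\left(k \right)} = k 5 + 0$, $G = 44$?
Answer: $2377208$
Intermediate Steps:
$T = 7$ ($T = 15 - 8 = 7$)
$Y{\left(k \right)} = 5 k$ ($Y{\left(k \right)} = 5 k + 0 = 5 k$)
$f{\left(g,V \right)} = 44 + 7 g$ ($f{\left(g,V \right)} = 7 g + 44 = 44 + 7 g$)
$\left(-701 + 1403\right) \left(1109 + 2277\right) - f{\left(Y{\left(-8 \right)},-37 \right)} = \left(-701 + 1403\right) \left(1109 + 2277\right) - \left(44 + 7 \cdot 5 \left(-8\right)\right) = 702 \cdot 3386 - \left(44 + 7 \left(-40\right)\right) = 2376972 - \left(44 - 280\right) = 2376972 - -236 = 2376972 + 236 = 2377208$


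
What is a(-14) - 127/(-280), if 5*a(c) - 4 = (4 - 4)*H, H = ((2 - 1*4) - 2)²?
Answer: 351/280 ≈ 1.2536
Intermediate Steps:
H = 16 (H = ((2 - 4) - 2)² = (-2 - 2)² = (-4)² = 16)
a(c) = ⅘ (a(c) = ⅘ + ((4 - 4)*16)/5 = ⅘ + (0*16)/5 = ⅘ + (⅕)*0 = ⅘ + 0 = ⅘)
a(-14) - 127/(-280) = ⅘ - 127/(-280) = ⅘ - 127*(-1/280) = ⅘ + 127/280 = 351/280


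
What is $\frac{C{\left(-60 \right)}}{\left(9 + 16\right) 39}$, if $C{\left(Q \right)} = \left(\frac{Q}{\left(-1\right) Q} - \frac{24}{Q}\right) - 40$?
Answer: $- \frac{203}{4875} \approx -0.041641$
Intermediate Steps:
$C{\left(Q \right)} = -41 - \frac{24}{Q}$ ($C{\left(Q \right)} = \left(Q \left(- \frac{1}{Q}\right) - \frac{24}{Q}\right) - 40 = \left(-1 - \frac{24}{Q}\right) - 40 = -41 - \frac{24}{Q}$)
$\frac{C{\left(-60 \right)}}{\left(9 + 16\right) 39} = \frac{-41 - \frac{24}{-60}}{\left(9 + 16\right) 39} = \frac{-41 - - \frac{2}{5}}{25 \cdot 39} = \frac{-41 + \frac{2}{5}}{975} = \left(- \frac{203}{5}\right) \frac{1}{975} = - \frac{203}{4875}$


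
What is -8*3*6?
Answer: -144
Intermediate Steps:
-8*3*6 = -24*6 = -144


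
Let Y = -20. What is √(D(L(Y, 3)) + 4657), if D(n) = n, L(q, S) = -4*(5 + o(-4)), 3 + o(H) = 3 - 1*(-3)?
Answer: 5*√185 ≈ 68.007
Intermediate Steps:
o(H) = 3 (o(H) = -3 + (3 - 1*(-3)) = -3 + (3 + 3) = -3 + 6 = 3)
L(q, S) = -32 (L(q, S) = -4*(5 + 3) = -4*8 = -32)
√(D(L(Y, 3)) + 4657) = √(-32 + 4657) = √4625 = 5*√185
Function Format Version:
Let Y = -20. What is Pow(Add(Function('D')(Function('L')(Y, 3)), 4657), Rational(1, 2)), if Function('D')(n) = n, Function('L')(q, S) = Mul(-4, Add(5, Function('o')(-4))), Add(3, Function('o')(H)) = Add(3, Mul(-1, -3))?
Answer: Mul(5, Pow(185, Rational(1, 2))) ≈ 68.007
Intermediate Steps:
Function('o')(H) = 3 (Function('o')(H) = Add(-3, Add(3, Mul(-1, -3))) = Add(-3, Add(3, 3)) = Add(-3, 6) = 3)
Function('L')(q, S) = -32 (Function('L')(q, S) = Mul(-4, Add(5, 3)) = Mul(-4, 8) = -32)
Pow(Add(Function('D')(Function('L')(Y, 3)), 4657), Rational(1, 2)) = Pow(Add(-32, 4657), Rational(1, 2)) = Pow(4625, Rational(1, 2)) = Mul(5, Pow(185, Rational(1, 2)))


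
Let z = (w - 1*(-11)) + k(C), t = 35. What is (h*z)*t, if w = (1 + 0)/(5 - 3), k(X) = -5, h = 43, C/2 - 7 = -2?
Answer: 19565/2 ≈ 9782.5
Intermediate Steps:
C = 10 (C = 14 + 2*(-2) = 14 - 4 = 10)
w = ½ (w = 1/2 = 1*(½) = ½ ≈ 0.50000)
z = 13/2 (z = (½ - 1*(-11)) - 5 = (½ + 11) - 5 = 23/2 - 5 = 13/2 ≈ 6.5000)
(h*z)*t = (43*(13/2))*35 = (559/2)*35 = 19565/2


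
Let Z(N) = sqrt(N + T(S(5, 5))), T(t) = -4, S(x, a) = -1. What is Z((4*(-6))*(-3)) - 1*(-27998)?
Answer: 27998 + 2*sqrt(17) ≈ 28006.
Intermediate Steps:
Z(N) = sqrt(-4 + N) (Z(N) = sqrt(N - 4) = sqrt(-4 + N))
Z((4*(-6))*(-3)) - 1*(-27998) = sqrt(-4 + (4*(-6))*(-3)) - 1*(-27998) = sqrt(-4 - 24*(-3)) + 27998 = sqrt(-4 + 72) + 27998 = sqrt(68) + 27998 = 2*sqrt(17) + 27998 = 27998 + 2*sqrt(17)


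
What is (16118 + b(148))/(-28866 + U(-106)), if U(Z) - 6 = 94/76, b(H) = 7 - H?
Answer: -607126/1096633 ≈ -0.55363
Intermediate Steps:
U(Z) = 275/38 (U(Z) = 6 + 94/76 = 6 + 94*(1/76) = 6 + 47/38 = 275/38)
(16118 + b(148))/(-28866 + U(-106)) = (16118 + (7 - 1*148))/(-28866 + 275/38) = (16118 + (7 - 148))/(-1096633/38) = (16118 - 141)*(-38/1096633) = 15977*(-38/1096633) = -607126/1096633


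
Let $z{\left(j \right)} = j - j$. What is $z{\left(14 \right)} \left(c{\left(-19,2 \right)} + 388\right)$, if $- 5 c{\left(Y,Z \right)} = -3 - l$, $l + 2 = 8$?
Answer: $0$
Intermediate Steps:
$l = 6$ ($l = -2 + 8 = 6$)
$c{\left(Y,Z \right)} = \frac{9}{5}$ ($c{\left(Y,Z \right)} = - \frac{-3 - 6}{5} = \left(- \frac{1}{5}\right) \left(-9\right) = \frac{9}{5}$)
$z{\left(j \right)} = 0$
$z{\left(14 \right)} \left(c{\left(-19,2 \right)} + 388\right) = 0 \left(\frac{9}{5} + 388\right) = 0 \cdot \frac{1949}{5} = 0$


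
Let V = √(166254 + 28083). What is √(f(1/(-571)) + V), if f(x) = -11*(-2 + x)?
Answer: √(7179183 + 978123*√21593)/571 ≈ 21.514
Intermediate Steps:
f(x) = 22 - 11*x
V = 3*√21593 (V = √194337 = 3*√21593 ≈ 440.84)
√(f(1/(-571)) + V) = √((22 - 11/(-571)) + 3*√21593) = √((22 - 11*(-1/571)) + 3*√21593) = √((22 + 11/571) + 3*√21593) = √(12573/571 + 3*√21593)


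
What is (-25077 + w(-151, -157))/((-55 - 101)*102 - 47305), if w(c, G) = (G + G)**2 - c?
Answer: -73670/63217 ≈ -1.1654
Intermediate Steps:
w(c, G) = -c + 4*G**2 (w(c, G) = (2*G)**2 - c = 4*G**2 - c = -c + 4*G**2)
(-25077 + w(-151, -157))/((-55 - 101)*102 - 47305) = (-25077 + (-1*(-151) + 4*(-157)**2))/((-55 - 101)*102 - 47305) = (-25077 + (151 + 4*24649))/(-156*102 - 47305) = (-25077 + (151 + 98596))/(-15912 - 47305) = (-25077 + 98747)/(-63217) = 73670*(-1/63217) = -73670/63217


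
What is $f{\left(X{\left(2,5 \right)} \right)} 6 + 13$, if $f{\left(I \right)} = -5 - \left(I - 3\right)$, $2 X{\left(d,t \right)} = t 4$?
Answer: $-59$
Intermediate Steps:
$X{\left(d,t \right)} = 2 t$ ($X{\left(d,t \right)} = \frac{t 4}{2} = \frac{4 t}{2} = 2 t$)
$f{\left(I \right)} = -2 - I$ ($f{\left(I \right)} = -5 - \left(I - 3\right) = -5 - \left(-3 + I\right) = -2 - I$)
$f{\left(X{\left(2,5 \right)} \right)} 6 + 13 = \left(-2 - 2 \cdot 5\right) 6 + 13 = \left(-2 - 10\right) 6 + 13 = \left(-12\right) 6 + 13 = -72 + 13 = -59$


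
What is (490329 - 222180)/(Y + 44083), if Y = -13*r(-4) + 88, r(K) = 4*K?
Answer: 89383/14793 ≈ 6.0423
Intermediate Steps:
Y = 296 (Y = -52*(-4) + 88 = -13*(-16) + 88 = 208 + 88 = 296)
(490329 - 222180)/(Y + 44083) = (490329 - 222180)/(296 + 44083) = 268149/44379 = 268149*(1/44379) = 89383/14793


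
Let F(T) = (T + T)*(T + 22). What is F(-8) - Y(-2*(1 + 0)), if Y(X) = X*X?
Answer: -228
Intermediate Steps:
Y(X) = X²
F(T) = 2*T*(22 + T) (F(T) = (2*T)*(22 + T) = 2*T*(22 + T))
F(-8) - Y(-2*(1 + 0)) = 2*(-8)*(22 - 8) - (-2*(1 + 0))² = 2*(-8)*14 - (-2*1)² = -224 - 1*(-2)² = -224 - 1*4 = -224 - 4 = -228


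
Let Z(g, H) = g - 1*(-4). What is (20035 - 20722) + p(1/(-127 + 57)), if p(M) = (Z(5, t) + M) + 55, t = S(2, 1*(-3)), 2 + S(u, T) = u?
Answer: -43611/70 ≈ -623.01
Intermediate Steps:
S(u, T) = -2 + u
t = 0 (t = -2 + 2 = 0)
Z(g, H) = 4 + g (Z(g, H) = g + 4 = 4 + g)
p(M) = 64 + M (p(M) = ((4 + 5) + M) + 55 = (9 + M) + 55 = 64 + M)
(20035 - 20722) + p(1/(-127 + 57)) = (20035 - 20722) + (64 + 1/(-127 + 57)) = -687 + (64 + 1/(-70)) = -687 + (64 - 1/70) = -687 + 4479/70 = -43611/70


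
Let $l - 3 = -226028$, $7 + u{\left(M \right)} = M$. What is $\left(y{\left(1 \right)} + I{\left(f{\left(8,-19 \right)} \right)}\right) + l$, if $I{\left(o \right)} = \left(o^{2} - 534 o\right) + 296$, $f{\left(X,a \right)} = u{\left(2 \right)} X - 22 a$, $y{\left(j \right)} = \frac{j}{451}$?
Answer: $- \frac{128398346}{451} \approx -2.847 \cdot 10^{5}$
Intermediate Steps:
$u{\left(M \right)} = -7 + M$
$y{\left(j \right)} = \frac{j}{451}$ ($y{\left(j \right)} = j \frac{1}{451} = \frac{j}{451}$)
$l = -226025$ ($l = 3 - 226028 = -226025$)
$f{\left(X,a \right)} = - 22 a - 5 X$ ($f{\left(X,a \right)} = \left(-7 + 2\right) X - 22 a = - 5 X - 22 a = - 22 a - 5 X$)
$I{\left(o \right)} = 296 + o^{2} - 534 o$
$\left(y{\left(1 \right)} + I{\left(f{\left(8,-19 \right)} \right)}\right) + l = \left(\frac{1}{451} \cdot 1 + \left(296 + \left(\left(-22\right) \left(-19\right) - 40\right)^{2} - 534 \left(\left(-22\right) \left(-19\right) - 40\right)\right)\right) - 226025 = \left(\frac{1}{451} + \left(296 + \left(418 - 40\right)^{2} - 534 \left(418 - 40\right)\right)\right) - 226025 = \left(\frac{1}{451} + \left(296 + 378^{2} - 201852\right)\right) - 226025 = \left(\frac{1}{451} + \left(296 + 142884 - 201852\right)\right) - 226025 = \left(\frac{1}{451} - 58672\right) - 226025 = - \frac{26461071}{451} - 226025 = - \frac{128398346}{451}$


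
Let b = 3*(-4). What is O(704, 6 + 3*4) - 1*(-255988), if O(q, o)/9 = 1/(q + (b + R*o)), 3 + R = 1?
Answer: 167928137/656 ≈ 2.5599e+5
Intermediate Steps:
R = -2 (R = -3 + 1 = -2)
b = -12
O(q, o) = 9/(-12 + q - 2*o) (O(q, o) = 9/(q + (-12 - 2*o)) = 9/(-12 + q - 2*o))
O(704, 6 + 3*4) - 1*(-255988) = 9/(-12 + 704 - 2*(6 + 3*4)) - 1*(-255988) = 9/(-12 + 704 - 2*(6 + 12)) + 255988 = 9/(-12 + 704 - 2*18) + 255988 = 9/(-12 + 704 - 36) + 255988 = 9/656 + 255988 = 167928137/656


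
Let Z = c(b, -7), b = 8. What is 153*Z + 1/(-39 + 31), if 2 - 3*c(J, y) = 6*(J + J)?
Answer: -38353/8 ≈ -4794.1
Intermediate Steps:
c(J, y) = ⅔ - 4*J (c(J, y) = ⅔ - 2*(J + J) = ⅔ - 2*2*J = ⅔ - 4*J)
Z = -94/3 (Z = ⅔ - 4*8 = ⅔ - 32 = -94/3 ≈ -31.333)
153*Z + 1/(-39 + 31) = 153*(-94/3) + 1/(-39 + 31) = -4794 + 1/(-8) = -4794 - ⅛ = -38353/8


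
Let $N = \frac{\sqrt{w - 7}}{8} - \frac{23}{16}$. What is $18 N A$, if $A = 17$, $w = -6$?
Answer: $- \frac{3519}{8} + \frac{153 i \sqrt{13}}{4} \approx -439.88 + 137.91 i$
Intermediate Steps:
$N = - \frac{23}{16} + \frac{i \sqrt{13}}{8}$ ($N = \frac{\sqrt{-6 - 7}}{8} - \frac{23}{16} = \sqrt{-13} \cdot \frac{1}{8} - \frac{23}{16} = i \sqrt{13} \cdot \frac{1}{8} - \frac{23}{16} = \frac{i \sqrt{13}}{8} - \frac{23}{16} = - \frac{23}{16} + \frac{i \sqrt{13}}{8} \approx -1.4375 + 0.45069 i$)
$18 N A = 18 \left(- \frac{23}{16} + \frac{i \sqrt{13}}{8}\right) 17 = \left(- \frac{207}{8} + \frac{9 i \sqrt{13}}{4}\right) 17 = - \frac{3519}{8} + \frac{153 i \sqrt{13}}{4}$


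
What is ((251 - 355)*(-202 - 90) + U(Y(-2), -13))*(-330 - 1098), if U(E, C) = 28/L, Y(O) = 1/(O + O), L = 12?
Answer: -43368836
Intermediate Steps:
Y(O) = 1/(2*O)
U(E, C) = 7/3 (U(E, C) = 28/12 = 28*(1/12) = 7/3)
((251 - 355)*(-202 - 90) + U(Y(-2), -13))*(-330 - 1098) = ((251 - 355)*(-202 - 90) + 7/3)*(-330 - 1098) = (-104*(-292) + 7/3)*(-1428) = (30368 + 7/3)*(-1428) = (91111/3)*(-1428) = -43368836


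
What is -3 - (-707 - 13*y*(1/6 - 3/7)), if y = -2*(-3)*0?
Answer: 704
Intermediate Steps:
y = 0 (y = 6*0 = 0)
-3 - (-707 - 13*y*(1/6 - 3/7)) = -3 - (-707 - 13*0*(1/6 - 3/7)) = -3 - (-707 - 0*(1*(⅙) - 3*⅐)) = -3 - (-707 - 0*(⅙ - 3/7)) = -3 - (-707 - 0*(-11)/42) = -3 - (-707 - 1*0) = -3 - (-707 + 0) = -3 - 1*(-707) = -3 + 707 = 704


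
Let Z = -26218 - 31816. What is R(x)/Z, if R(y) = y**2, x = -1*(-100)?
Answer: -5000/29017 ≈ -0.17231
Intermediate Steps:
x = 100
Z = -58034
R(x)/Z = 100**2/(-58034) = 10000*(-1/58034) = -5000/29017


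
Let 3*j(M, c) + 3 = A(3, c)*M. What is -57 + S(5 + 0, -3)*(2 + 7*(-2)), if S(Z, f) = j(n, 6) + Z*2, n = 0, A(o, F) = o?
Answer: -165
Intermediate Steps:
j(M, c) = -1 + M (j(M, c) = -1 + (3*M)/3 = -1 + M)
S(Z, f) = -1 + 2*Z (S(Z, f) = (-1 + 0) + Z*2 = -1 + 2*Z)
-57 + S(5 + 0, -3)*(2 + 7*(-2)) = -57 + (-1 + 2*(5 + 0))*(2 + 7*(-2)) = -57 + (-1 + 2*5)*(2 - 14) = -57 + (-1 + 10)*(-12) = -57 + 9*(-12) = -57 - 108 = -165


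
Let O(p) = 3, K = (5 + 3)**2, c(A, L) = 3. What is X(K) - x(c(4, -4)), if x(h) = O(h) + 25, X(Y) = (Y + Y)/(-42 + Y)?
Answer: -244/11 ≈ -22.182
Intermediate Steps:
K = 64 (K = 8**2 = 64)
X(Y) = 2*Y/(-42 + Y) (X(Y) = (2*Y)/(-42 + Y) = 2*Y/(-42 + Y))
x(h) = 28 (x(h) = 3 + 25 = 28)
X(K) - x(c(4, -4)) = 2*64/(-42 + 64) - 1*28 = 2*64/22 - 28 = 2*64*(1/22) - 28 = 64/11 - 28 = -244/11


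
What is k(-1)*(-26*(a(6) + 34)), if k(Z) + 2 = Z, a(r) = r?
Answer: 3120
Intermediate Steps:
k(Z) = -2 + Z
k(-1)*(-26*(a(6) + 34)) = (-2 - 1)*(-26*(6 + 34)) = -(-78)*40 = -3*(-1040) = 3120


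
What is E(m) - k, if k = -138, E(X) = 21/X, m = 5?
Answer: 711/5 ≈ 142.20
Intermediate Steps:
E(m) - k = 21/5 - 1*(-138) = 21*(⅕) + 138 = 21/5 + 138 = 711/5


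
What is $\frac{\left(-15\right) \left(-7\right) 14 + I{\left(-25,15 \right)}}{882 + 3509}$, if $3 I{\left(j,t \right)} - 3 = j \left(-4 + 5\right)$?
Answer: $\frac{4388}{13173} \approx 0.33311$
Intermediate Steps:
$I{\left(j,t \right)} = 1 + \frac{j}{3}$ ($I{\left(j,t \right)} = 1 + \frac{j \left(-4 + 5\right)}{3} = 1 + \frac{j 1}{3} = 1 + \frac{j}{3}$)
$\frac{\left(-15\right) \left(-7\right) 14 + I{\left(-25,15 \right)}}{882 + 3509} = \frac{\left(-15\right) \left(-7\right) 14 + \left(1 + \frac{1}{3} \left(-25\right)\right)}{882 + 3509} = \frac{105 \cdot 14 + \left(1 - \frac{25}{3}\right)}{4391} = \left(1470 - \frac{22}{3}\right) \frac{1}{4391} = \frac{4388}{3} \cdot \frac{1}{4391} = \frac{4388}{13173}$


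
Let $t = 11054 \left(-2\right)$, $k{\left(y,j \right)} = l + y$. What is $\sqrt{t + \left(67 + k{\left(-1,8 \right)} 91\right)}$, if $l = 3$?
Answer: $i \sqrt{21859} \approx 147.85 i$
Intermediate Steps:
$k{\left(y,j \right)} = 3 + y$
$t = -22108$
$\sqrt{t + \left(67 + k{\left(-1,8 \right)} 91\right)} = \sqrt{-22108 + \left(67 + \left(3 - 1\right) 91\right)} = \sqrt{-22108 + \left(67 + 2 \cdot 91\right)} = \sqrt{-22108 + \left(67 + 182\right)} = \sqrt{-22108 + 249} = \sqrt{-21859} = i \sqrt{21859}$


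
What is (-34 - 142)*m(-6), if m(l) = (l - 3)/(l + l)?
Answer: -132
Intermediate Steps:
m(l) = (-3 + l)/(2*l) (m(l) = (-3 + l)/((2*l)) = (-3 + l)*(1/(2*l)) = (-3 + l)/(2*l))
(-34 - 142)*m(-6) = (-34 - 142)*((1/2)*(-3 - 6)/(-6)) = -88*(-1)*(-9)/6 = -176*3/4 = -132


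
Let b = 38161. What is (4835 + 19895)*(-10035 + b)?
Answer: 695555980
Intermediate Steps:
(4835 + 19895)*(-10035 + b) = (4835 + 19895)*(-10035 + 38161) = 24730*28126 = 695555980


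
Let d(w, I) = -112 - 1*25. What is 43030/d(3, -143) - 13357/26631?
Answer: -1147761839/3648447 ≈ -314.59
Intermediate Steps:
d(w, I) = -137 (d(w, I) = -112 - 25 = -137)
43030/d(3, -143) - 13357/26631 = 43030/(-137) - 13357/26631 = 43030*(-1/137) - 13357*1/26631 = -43030/137 - 13357/26631 = -1147761839/3648447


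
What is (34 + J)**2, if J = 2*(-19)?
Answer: 16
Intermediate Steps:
J = -38
(34 + J)**2 = (34 - 38)**2 = (-4)**2 = 16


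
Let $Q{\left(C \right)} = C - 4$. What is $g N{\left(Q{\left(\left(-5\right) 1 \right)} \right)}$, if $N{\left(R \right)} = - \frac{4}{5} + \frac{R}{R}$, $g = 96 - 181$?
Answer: $-17$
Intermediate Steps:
$g = -85$
$Q{\left(C \right)} = -4 + C$ ($Q{\left(C \right)} = C - 4 = -4 + C$)
$N{\left(R \right)} = \frac{1}{5}$ ($N{\left(R \right)} = \left(-4\right) \frac{1}{5} + 1 = - \frac{4}{5} + 1 = \frac{1}{5}$)
$g N{\left(Q{\left(\left(-5\right) 1 \right)} \right)} = \left(-85\right) \frac{1}{5} = -17$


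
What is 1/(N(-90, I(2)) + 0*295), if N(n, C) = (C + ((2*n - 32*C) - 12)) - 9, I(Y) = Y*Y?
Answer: -1/325 ≈ -0.0030769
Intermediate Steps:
I(Y) = Y²
N(n, C) = -21 - 31*C + 2*n (N(n, C) = (C + ((-32*C + 2*n) - 12)) - 9 = (C + (-12 - 32*C + 2*n)) - 9 = (-12 - 31*C + 2*n) - 9 = -21 - 31*C + 2*n)
1/(N(-90, I(2)) + 0*295) = 1/((-21 - 31*2² + 2*(-90)) + 0*295) = 1/((-21 - 31*4 - 180) + 0) = 1/((-21 - 124 - 180) + 0) = 1/(-325 + 0) = 1/(-325) = -1/325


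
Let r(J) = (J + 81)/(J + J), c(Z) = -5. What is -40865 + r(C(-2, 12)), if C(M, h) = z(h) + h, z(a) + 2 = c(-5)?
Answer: -204282/5 ≈ -40856.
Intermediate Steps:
z(a) = -7 (z(a) = -2 - 5 = -7)
C(M, h) = -7 + h
r(J) = (81 + J)/(2*J) (r(J) = (81 + J)/((2*J)) = (81 + J)*(1/(2*J)) = (81 + J)/(2*J))
-40865 + r(C(-2, 12)) = -40865 + (81 + (-7 + 12))/(2*(-7 + 12)) = -40865 + (½)*(81 + 5)/5 = -40865 + (½)*(⅕)*86 = -40865 + 43/5 = -204282/5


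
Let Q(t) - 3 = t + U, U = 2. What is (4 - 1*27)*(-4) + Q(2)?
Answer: 99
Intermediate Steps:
Q(t) = 5 + t (Q(t) = 3 + (t + 2) = 3 + (2 + t) = 5 + t)
(4 - 1*27)*(-4) + Q(2) = (4 - 1*27)*(-4) + (5 + 2) = (4 - 27)*(-4) + 7 = -23*(-4) + 7 = 92 + 7 = 99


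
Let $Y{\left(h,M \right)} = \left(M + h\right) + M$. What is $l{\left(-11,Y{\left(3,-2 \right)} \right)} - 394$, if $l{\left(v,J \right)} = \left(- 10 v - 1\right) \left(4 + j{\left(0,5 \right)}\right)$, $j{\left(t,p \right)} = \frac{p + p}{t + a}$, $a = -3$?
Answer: $- \frac{964}{3} \approx -321.33$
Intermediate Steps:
$Y{\left(h,M \right)} = h + 2 M$
$j{\left(t,p \right)} = \frac{2 p}{-3 + t}$ ($j{\left(t,p \right)} = \frac{p + p}{t - 3} = \frac{2 p}{-3 + t}$)
$l{\left(v,J \right)} = - \frac{2}{3} - \frac{20 v}{3}$ ($l{\left(v,J \right)} = \left(- 10 v - 1\right) \left(4 + 2 \cdot 5 \frac{1}{-3 + 0}\right) = \left(-1 - 10 v\right) \left(4 + 2 \cdot 5 \frac{1}{-3}\right) = \left(-1 - 10 v\right) \left(4 + 2 \cdot 5 \left(- \frac{1}{3}\right)\right) = \left(-1 - 10 v\right) \left(4 - \frac{10}{3}\right) = \left(-1 - 10 v\right) \frac{2}{3} = - \frac{2}{3} - \frac{20 v}{3}$)
$l{\left(-11,Y{\left(3,-2 \right)} \right)} - 394 = \left(- \frac{2}{3} - - \frac{220}{3}\right) - 394 = \left(- \frac{2}{3} + \frac{220}{3}\right) - 394 = \frac{218}{3} - 394 = - \frac{964}{3}$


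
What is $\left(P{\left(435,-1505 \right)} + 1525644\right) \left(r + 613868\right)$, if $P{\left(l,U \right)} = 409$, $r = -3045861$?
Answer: $-3711350213629$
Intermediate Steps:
$\left(P{\left(435,-1505 \right)} + 1525644\right) \left(r + 613868\right) = \left(409 + 1525644\right) \left(-3045861 + 613868\right) = 1526053 \left(-2431993\right) = -3711350213629$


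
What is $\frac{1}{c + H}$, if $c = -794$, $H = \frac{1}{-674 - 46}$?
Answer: $- \frac{720}{571681} \approx -0.0012594$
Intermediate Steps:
$H = - \frac{1}{720}$ ($H = \frac{1}{-720} = - \frac{1}{720} \approx -0.0013889$)
$\frac{1}{c + H} = \frac{1}{-794 - \frac{1}{720}} = \frac{1}{- \frac{571681}{720}} = - \frac{720}{571681}$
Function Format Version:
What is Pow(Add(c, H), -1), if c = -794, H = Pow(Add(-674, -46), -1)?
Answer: Rational(-720, 571681) ≈ -0.0012594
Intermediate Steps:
H = Rational(-1, 720) (H = Pow(-720, -1) = Rational(-1, 720) ≈ -0.0013889)
Pow(Add(c, H), -1) = Pow(Add(-794, Rational(-1, 720)), -1) = Pow(Rational(-571681, 720), -1) = Rational(-720, 571681)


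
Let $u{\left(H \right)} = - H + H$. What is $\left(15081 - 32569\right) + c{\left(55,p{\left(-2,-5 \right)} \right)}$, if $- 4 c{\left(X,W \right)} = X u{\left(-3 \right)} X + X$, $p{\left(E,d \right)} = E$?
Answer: $- \frac{70007}{4} \approx -17502.0$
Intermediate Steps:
$u{\left(H \right)} = 0$
$c{\left(X,W \right)} = - \frac{X}{4}$ ($c{\left(X,W \right)} = - \frac{X 0 X + X}{4} = - \frac{0 X + X}{4} = - \frac{0 + X}{4} = - \frac{X}{4}$)
$\left(15081 - 32569\right) + c{\left(55,p{\left(-2,-5 \right)} \right)} = \left(15081 - 32569\right) - \frac{55}{4} = -17488 - \frac{55}{4} = - \frac{70007}{4}$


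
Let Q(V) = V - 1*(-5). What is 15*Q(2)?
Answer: 105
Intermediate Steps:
Q(V) = 5 + V (Q(V) = V + 5 = 5 + V)
15*Q(2) = 15*(5 + 2) = 15*7 = 105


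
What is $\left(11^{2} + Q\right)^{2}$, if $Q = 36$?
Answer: $24649$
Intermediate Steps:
$\left(11^{2} + Q\right)^{2} = \left(11^{2} + 36\right)^{2} = \left(121 + 36\right)^{2} = 157^{2} = 24649$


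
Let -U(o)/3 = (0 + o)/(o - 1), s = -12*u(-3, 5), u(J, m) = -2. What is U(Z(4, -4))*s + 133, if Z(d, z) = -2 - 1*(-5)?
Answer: 25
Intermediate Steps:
Z(d, z) = 3 (Z(d, z) = -2 + 5 = 3)
s = 24 (s = -12*(-2) = 24)
U(o) = -3*o/(-1 + o) (U(o) = -3*(0 + o)/(o - 1) = -3*o/(-1 + o))
U(Z(4, -4))*s + 133 = -3*3/(-1 + 3)*24 + 133 = -3*3/2*24 + 133 = -3*3*1/2*24 + 133 = -9/2*24 + 133 = -108 + 133 = 25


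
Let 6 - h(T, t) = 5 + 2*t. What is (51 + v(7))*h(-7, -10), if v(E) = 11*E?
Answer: 2688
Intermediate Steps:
h(T, t) = 1 - 2*t (h(T, t) = 6 - (5 + 2*t) = 6 + (-5 - 2*t) = 1 - 2*t)
(51 + v(7))*h(-7, -10) = (51 + 11*7)*(1 - 2*(-10)) = (51 + 77)*(1 + 20) = 128*21 = 2688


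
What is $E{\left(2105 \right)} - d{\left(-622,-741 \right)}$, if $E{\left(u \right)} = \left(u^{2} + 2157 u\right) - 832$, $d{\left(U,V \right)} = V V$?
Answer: $8421597$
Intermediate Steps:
$d{\left(U,V \right)} = V^{2}$
$E{\left(u \right)} = -832 + u^{2} + 2157 u$
$E{\left(2105 \right)} - d{\left(-622,-741 \right)} = \left(-832 + 2105^{2} + 2157 \cdot 2105\right) - \left(-741\right)^{2} = \left(-832 + 4431025 + 4540485\right) - 549081 = 8970678 - 549081 = 8421597$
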